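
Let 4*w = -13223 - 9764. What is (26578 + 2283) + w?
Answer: 92457/4 ≈ 23114.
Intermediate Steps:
w = -22987/4 (w = (-13223 - 9764)/4 = (1/4)*(-22987) = -22987/4 ≈ -5746.8)
(26578 + 2283) + w = (26578 + 2283) - 22987/4 = 28861 - 22987/4 = 92457/4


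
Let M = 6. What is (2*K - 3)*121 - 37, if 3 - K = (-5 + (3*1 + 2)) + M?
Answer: -1126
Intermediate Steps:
K = -3 (K = 3 - ((-5 + (3*1 + 2)) + 6) = 3 - ((-5 + (3 + 2)) + 6) = 3 - ((-5 + 5) + 6) = 3 - (0 + 6) = 3 - 1*6 = 3 - 6 = -3)
(2*K - 3)*121 - 37 = (2*(-3) - 3)*121 - 37 = (-6 - 3)*121 - 37 = -9*121 - 37 = -1089 - 37 = -1126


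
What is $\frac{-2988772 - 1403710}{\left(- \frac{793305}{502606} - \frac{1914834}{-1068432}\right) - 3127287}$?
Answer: $\frac{196563691681279312}{139946170670731055} \approx 1.4046$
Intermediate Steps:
$\frac{-2988772 - 1403710}{\left(- \frac{793305}{502606} - \frac{1914834}{-1068432}\right) - 3127287} = - \frac{4392482}{\left(\left(-793305\right) \frac{1}{502606} - - \frac{319139}{178072}\right) - 3127287} = - \frac{4392482}{\left(- \frac{793305}{502606} + \frac{319139}{178072}\right) - 3127287} = - \frac{4392482}{\frac{9567884137}{44750027816} - 3127287} = - \frac{4392482}{- \frac{139946170670731055}{44750027816}} = \left(-4392482\right) \left(- \frac{44750027816}{139946170670731055}\right) = \frac{196563691681279312}{139946170670731055}$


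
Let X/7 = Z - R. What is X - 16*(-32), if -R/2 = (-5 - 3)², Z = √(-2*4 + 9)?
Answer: 1415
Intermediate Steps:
Z = 1 (Z = √(-8 + 9) = √1 = 1)
R = -128 (R = -2*(-5 - 3)² = -2*(-8)² = -2*64 = -128)
X = 903 (X = 7*(1 - 1*(-128)) = 7*(1 + 128) = 7*129 = 903)
X - 16*(-32) = 903 - 16*(-32) = 903 + 512 = 1415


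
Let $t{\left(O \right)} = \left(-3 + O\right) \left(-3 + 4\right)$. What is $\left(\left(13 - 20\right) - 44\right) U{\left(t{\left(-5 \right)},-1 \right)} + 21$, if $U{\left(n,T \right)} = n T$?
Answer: $-387$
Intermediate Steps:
$t{\left(O \right)} = -3 + O$ ($t{\left(O \right)} = \left(-3 + O\right) 1 = -3 + O$)
$U{\left(n,T \right)} = T n$
$\left(\left(13 - 20\right) - 44\right) U{\left(t{\left(-5 \right)},-1 \right)} + 21 = \left(\left(13 - 20\right) - 44\right) \left(- (-3 - 5)\right) + 21 = \left(-7 - 44\right) \left(\left(-1\right) \left(-8\right)\right) + 21 = \left(-51\right) 8 + 21 = -408 + 21 = -387$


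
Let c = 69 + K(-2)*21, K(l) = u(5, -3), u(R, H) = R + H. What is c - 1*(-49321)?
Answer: 49432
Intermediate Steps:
u(R, H) = H + R
K(l) = 2 (K(l) = -3 + 5 = 2)
c = 111 (c = 69 + 2*21 = 69 + 42 = 111)
c - 1*(-49321) = 111 - 1*(-49321) = 111 + 49321 = 49432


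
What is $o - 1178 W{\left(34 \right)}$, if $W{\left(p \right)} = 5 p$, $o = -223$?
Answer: $-200483$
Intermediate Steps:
$o - 1178 W{\left(34 \right)} = -223 - 1178 \cdot 5 \cdot 34 = -223 - 200260 = -200483$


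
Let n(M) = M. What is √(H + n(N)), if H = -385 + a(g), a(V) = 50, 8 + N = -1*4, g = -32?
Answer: I*√347 ≈ 18.628*I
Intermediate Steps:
N = -12 (N = -8 - 1*4 = -8 - 4 = -12)
H = -335 (H = -385 + 50 = -335)
√(H + n(N)) = √(-335 - 12) = √(-347) = I*√347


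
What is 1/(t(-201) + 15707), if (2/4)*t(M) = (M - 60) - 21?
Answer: 1/15143 ≈ 6.6037e-5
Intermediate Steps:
t(M) = -162 + 2*M (t(M) = 2*((M - 60) - 21) = 2*((-60 + M) - 21) = 2*(-81 + M) = -162 + 2*M)
1/(t(-201) + 15707) = 1/((-162 + 2*(-201)) + 15707) = 1/((-162 - 402) + 15707) = 1/(-564 + 15707) = 1/15143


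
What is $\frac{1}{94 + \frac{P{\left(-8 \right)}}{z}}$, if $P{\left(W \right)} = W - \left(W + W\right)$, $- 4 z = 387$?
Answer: $\frac{387}{36346} \approx 0.010648$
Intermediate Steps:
$z = - \frac{387}{4}$ ($z = \left(- \frac{1}{4}\right) 387 = - \frac{387}{4} \approx -96.75$)
$P{\left(W \right)} = - W$ ($P{\left(W \right)} = W - 2 W = - W$)
$\frac{1}{94 + \frac{P{\left(-8 \right)}}{z}} = \frac{1}{94 + \frac{\left(-1\right) \left(-8\right)}{- \frac{387}{4}}} = \frac{1}{94 + 8 \left(- \frac{4}{387}\right)} = \frac{1}{94 - \frac{32}{387}} = \frac{1}{\frac{36346}{387}} = \frac{387}{36346}$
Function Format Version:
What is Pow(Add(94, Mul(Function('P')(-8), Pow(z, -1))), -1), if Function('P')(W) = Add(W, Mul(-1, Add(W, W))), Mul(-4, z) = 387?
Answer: Rational(387, 36346) ≈ 0.010648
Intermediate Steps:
z = Rational(-387, 4) (z = Mul(Rational(-1, 4), 387) = Rational(-387, 4) ≈ -96.750)
Function('P')(W) = Mul(-1, W) (Function('P')(W) = Add(W, Mul(-1, Mul(2, W))) = Add(W, Mul(-2, W)) = Mul(-1, W))
Pow(Add(94, Mul(Function('P')(-8), Pow(z, -1))), -1) = Pow(Add(94, Mul(Mul(-1, -8), Pow(Rational(-387, 4), -1))), -1) = Pow(Add(94, Mul(8, Rational(-4, 387))), -1) = Pow(Add(94, Rational(-32, 387)), -1) = Pow(Rational(36346, 387), -1) = Rational(387, 36346)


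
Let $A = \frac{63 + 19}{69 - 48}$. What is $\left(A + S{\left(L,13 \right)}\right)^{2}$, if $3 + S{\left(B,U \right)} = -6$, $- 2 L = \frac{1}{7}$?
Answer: $\frac{11449}{441} \approx 25.961$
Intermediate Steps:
$L = - \frac{1}{14}$ ($L = - \frac{1}{2 \cdot 7} = \left(- \frac{1}{2}\right) \frac{1}{7} = - \frac{1}{14} \approx -0.071429$)
$S{\left(B,U \right)} = -9$ ($S{\left(B,U \right)} = -3 - 6 = -9$)
$A = \frac{82}{21} \approx 3.9048$
$\left(A + S{\left(L,13 \right)}\right)^{2} = \left(\frac{82}{21} - 9\right)^{2} = \left(- \frac{107}{21}\right)^{2} = \frac{11449}{441}$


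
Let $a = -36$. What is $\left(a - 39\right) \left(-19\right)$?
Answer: $1425$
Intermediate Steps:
$\left(a - 39\right) \left(-19\right) = \left(-36 - 39\right) \left(-19\right) = \left(-75\right) \left(-19\right) = 1425$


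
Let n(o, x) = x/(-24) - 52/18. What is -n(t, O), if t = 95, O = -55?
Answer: 43/72 ≈ 0.59722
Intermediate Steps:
n(o, x) = -26/9 - x/24 (n(o, x) = x*(-1/24) - 52*1/18 = -x/24 - 26/9 = -26/9 - x/24)
-n(t, O) = -(-26/9 - 1/24*(-55)) = -(-26/9 + 55/24) = -1*(-43/72) = 43/72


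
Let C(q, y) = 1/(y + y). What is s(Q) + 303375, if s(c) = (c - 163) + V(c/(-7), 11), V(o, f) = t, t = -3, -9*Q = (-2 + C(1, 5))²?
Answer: 272887739/900 ≈ 3.0321e+5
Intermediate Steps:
C(q, y) = 1/(2*y)
Q = -361/900 (Q = -(-2 + (½)/5)²/9 = -(-2 + (½)*(⅕))²/9 = -(-2 + ⅒)²/9 = -(-19/10)²/9 = -⅑*361/100 = -361/900 ≈ -0.40111)
V(o, f) = -3
s(c) = -166 + c (s(c) = (c - 163) - 3 = (-163 + c) - 3 = -166 + c)
s(Q) + 303375 = (-166 - 361/900) + 303375 = -149761/900 + 303375 = 272887739/900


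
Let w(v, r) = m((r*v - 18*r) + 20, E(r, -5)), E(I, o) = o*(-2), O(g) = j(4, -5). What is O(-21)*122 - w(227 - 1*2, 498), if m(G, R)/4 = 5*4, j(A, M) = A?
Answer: 408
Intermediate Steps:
O(g) = 4
E(I, o) = -2*o
m(G, R) = 80 (m(G, R) = 4*(5*4) = 4*20 = 80)
w(v, r) = 80
O(-21)*122 - w(227 - 1*2, 498) = 4*122 - 1*80 = 488 - 80 = 408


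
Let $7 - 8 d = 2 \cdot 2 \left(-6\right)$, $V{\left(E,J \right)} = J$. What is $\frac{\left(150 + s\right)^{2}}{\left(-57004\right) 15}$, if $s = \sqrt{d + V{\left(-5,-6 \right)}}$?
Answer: $- \frac{\left(600 + i \sqrt{34}\right)^{2}}{13680960} \approx -0.026311 - 0.00051145 i$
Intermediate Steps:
$d = \frac{31}{8}$ ($d = \frac{7}{8} - \frac{2 \cdot 2 \left(-6\right)}{8} = \frac{7}{8} - \frac{4 \left(-6\right)}{8} = \frac{7}{8} - -3 = \frac{7}{8} + 3 = \frac{31}{8} \approx 3.875$)
$s = \frac{i \sqrt{34}}{4}$ ($s = \sqrt{\frac{31}{8} - 6} = \sqrt{- \frac{17}{8}} = \frac{i \sqrt{34}}{4} \approx 1.4577 i$)
$\frac{\left(150 + s\right)^{2}}{\left(-57004\right) 15} = \frac{\left(150 + \frac{i \sqrt{34}}{4}\right)^{2}}{\left(-57004\right) 15} = \frac{\left(150 + \frac{i \sqrt{34}}{4}\right)^{2}}{-855060} = \left(150 + \frac{i \sqrt{34}}{4}\right)^{2} \left(- \frac{1}{855060}\right) = - \frac{\left(150 + \frac{i \sqrt{34}}{4}\right)^{2}}{855060}$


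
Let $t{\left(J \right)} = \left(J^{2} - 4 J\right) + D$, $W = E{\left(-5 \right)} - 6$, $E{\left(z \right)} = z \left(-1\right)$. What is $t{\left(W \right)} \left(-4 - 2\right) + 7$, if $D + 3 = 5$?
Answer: $-35$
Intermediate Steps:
$D = 2$ ($D = -3 + 5 = 2$)
$E{\left(z \right)} = - z$
$W = -1$ ($W = \left(-1\right) \left(-5\right) - 6 = 5 - 6 = -1$)
$t{\left(J \right)} = 2 + J^{2} - 4 J$ ($t{\left(J \right)} = \left(J^{2} - 4 J\right) + 2 = 2 + J^{2} - 4 J$)
$t{\left(W \right)} \left(-4 - 2\right) + 7 = \left(2 + \left(-1\right)^{2} - -4\right) \left(-4 - 2\right) + 7 = \left(2 + 1 + 4\right) \left(-4 - 2\right) + 7 = 7 \left(-6\right) + 7 = -42 + 7 = -35$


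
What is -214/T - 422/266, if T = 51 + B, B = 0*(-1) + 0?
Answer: -39223/6783 ≈ -5.7825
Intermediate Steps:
B = 0 (B = 0 + 0 = 0)
T = 51 (T = 51 + 0 = 51)
-214/T - 422/266 = -214/51 - 422/266 = -214*1/51 - 422*1/266 = -214/51 - 211/133 = -39223/6783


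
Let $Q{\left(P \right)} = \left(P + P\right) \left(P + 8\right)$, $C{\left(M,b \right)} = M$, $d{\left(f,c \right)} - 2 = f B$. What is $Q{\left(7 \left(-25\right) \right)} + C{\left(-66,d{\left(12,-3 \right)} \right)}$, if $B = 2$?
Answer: $58384$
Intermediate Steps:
$d{\left(f,c \right)} = 2 + 2 f$ ($d{\left(f,c \right)} = 2 + f 2 = 2 + 2 f$)
$Q{\left(P \right)} = 2 P \left(8 + P\right)$
$Q{\left(7 \left(-25\right) \right)} + C{\left(-66,d{\left(12,-3 \right)} \right)} = 2 \cdot 7 \left(-25\right) \left(8 + 7 \left(-25\right)\right) - 66 = 2 \left(-175\right) \left(8 - 175\right) - 66 = 2 \left(-175\right) \left(-167\right) - 66 = 58450 - 66 = 58384$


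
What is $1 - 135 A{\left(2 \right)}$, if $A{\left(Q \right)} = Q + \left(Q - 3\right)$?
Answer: $-134$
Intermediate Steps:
$A{\left(Q \right)} = -3 + 2 Q$ ($A{\left(Q \right)} = Q + \left(Q - 3\right) = Q + \left(-3 + Q\right) = -3 + 2 Q$)
$1 - 135 A{\left(2 \right)} = 1 - 135 \left(-3 + 2 \cdot 2\right) = 1 - 135 \left(-3 + 4\right) = 1 - 135 = -134$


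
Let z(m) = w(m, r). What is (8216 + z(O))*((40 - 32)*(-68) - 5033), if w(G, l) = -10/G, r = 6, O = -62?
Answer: -1420467477/31 ≈ -4.5822e+7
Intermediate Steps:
z(m) = -10/m
(8216 + z(O))*((40 - 32)*(-68) - 5033) = (8216 - 10/(-62))*((40 - 32)*(-68) - 5033) = (8216 - 10*(-1/62))*(8*(-68) - 5033) = (8216 + 5/31)*(-544 - 5033) = (254701/31)*(-5577) = -1420467477/31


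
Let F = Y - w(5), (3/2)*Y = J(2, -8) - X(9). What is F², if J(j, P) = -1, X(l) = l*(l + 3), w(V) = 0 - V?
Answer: 41209/9 ≈ 4578.8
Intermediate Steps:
w(V) = -V
X(l) = l*(3 + l)
Y = -218/3 (Y = 2*(-1 - 9*(3 + 9))/3 = 2*(-1 - 9*12)/3 = 2*(-1 - 1*108)/3 = 2*(-1 - 108)/3 = (⅔)*(-109) = -218/3 ≈ -72.667)
F = -203/3 (F = -218/3 - (-1)*5 = -218/3 - 1*(-5) = -218/3 + 5 = -203/3 ≈ -67.667)
F² = (-203/3)² = 41209/9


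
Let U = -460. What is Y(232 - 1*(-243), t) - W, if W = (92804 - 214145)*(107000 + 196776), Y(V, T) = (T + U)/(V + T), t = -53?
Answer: 15555124085439/422 ≈ 3.6860e+10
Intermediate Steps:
Y(V, T) = (-460 + T)/(T + V) (Y(V, T) = (T - 460)/(V + T) = (-460 + T)/(T + V))
W = -36860483616 (W = -121341*303776 = -36860483616)
Y(232 - 1*(-243), t) - W = (-460 - 53)/(-53 + (232 - 1*(-243))) - 1*(-36860483616) = -513/(-53 + (232 + 243)) + 36860483616 = -513/(-53 + 475) + 36860483616 = -513/422 + 36860483616 = 15555124085439/422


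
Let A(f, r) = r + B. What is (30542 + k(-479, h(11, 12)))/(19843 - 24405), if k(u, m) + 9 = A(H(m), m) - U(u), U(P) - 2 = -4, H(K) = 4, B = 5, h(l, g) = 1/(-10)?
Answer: -305399/45620 ≈ -6.6944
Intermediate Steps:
h(l, g) = -⅒
A(f, r) = 5 + r (A(f, r) = r + 5 = 5 + r)
U(P) = -2 (U(P) = 2 - 4 = -2)
k(u, m) = -2 + m (k(u, m) = -9 + ((5 + m) - 1*(-2)) = -9 + ((5 + m) + 2) = -9 + (7 + m) = -2 + m)
(30542 + k(-479, h(11, 12)))/(19843 - 24405) = (30542 + (-2 - ⅒))/(19843 - 24405) = (30542 - 21/10)/(-4562) = (305399/10)*(-1/4562) = -305399/45620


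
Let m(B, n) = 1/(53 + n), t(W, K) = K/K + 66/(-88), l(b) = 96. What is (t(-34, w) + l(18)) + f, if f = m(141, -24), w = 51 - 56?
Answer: 11169/116 ≈ 96.284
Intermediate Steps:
w = -5
t(W, K) = ¼ (t(W, K) = 1 + 66*(-1/88) = 1 - ¾ = ¼)
f = 1/29 (f = 1/(53 - 24) = 1/29 ≈ 0.034483)
(t(-34, w) + l(18)) + f = (¼ + 96) + 1/29 = 385/4 + 1/29 = 11169/116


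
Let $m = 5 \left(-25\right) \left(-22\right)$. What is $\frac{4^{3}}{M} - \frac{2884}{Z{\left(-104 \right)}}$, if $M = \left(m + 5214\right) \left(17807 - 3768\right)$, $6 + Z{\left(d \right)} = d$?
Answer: $\frac{3664207158}{139758245} \approx 26.218$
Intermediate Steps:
$m = 2750$ ($m = \left(-125\right) \left(-22\right) = 2750$)
$Z{\left(d \right)} = -6 + d$
$M = 111806596$ ($M = \left(2750 + 5214\right) \left(17807 - 3768\right) = 7964 \cdot 14039 = 111806596$)
$\frac{4^{3}}{M} - \frac{2884}{Z{\left(-104 \right)}} = \frac{4^{3}}{111806596} - \frac{2884}{-6 - 104} = 64 \cdot \frac{1}{111806596} - \frac{2884}{-110} = \frac{16}{27951649} - - \frac{1442}{55} = \frac{16}{27951649} + \frac{1442}{55} = \frac{3664207158}{139758245}$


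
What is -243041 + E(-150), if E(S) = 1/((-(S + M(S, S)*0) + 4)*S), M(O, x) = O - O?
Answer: -5614247101/23100 ≈ -2.4304e+5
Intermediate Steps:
M(O, x) = 0
E(S) = 1/(S*(4 - S)) (E(S) = 1/((-(S + 0*0) + 4)*S) = 1/((-(S + 0) + 4)*S) = 1/((-S + 4)*S) = 1/((4 - S)*S) = 1/(S*(4 - S)))
-243041 + E(-150) = -243041 - 1/(-150*(-4 - 150)) = -243041 - 1*(-1/150)/(-154) = -243041 - 1*(-1/150)*(-1/154) = -243041 - 1/23100 = -5614247101/23100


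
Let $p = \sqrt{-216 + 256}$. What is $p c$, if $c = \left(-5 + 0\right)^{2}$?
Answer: $50 \sqrt{10} \approx 158.11$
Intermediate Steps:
$c = 25$ ($c = \left(-5\right)^{2} = 25$)
$p = 2 \sqrt{10}$ ($p = \sqrt{40} = 2 \sqrt{10} \approx 6.3246$)
$p c = 2 \sqrt{10} \cdot 25 = 50 \sqrt{10}$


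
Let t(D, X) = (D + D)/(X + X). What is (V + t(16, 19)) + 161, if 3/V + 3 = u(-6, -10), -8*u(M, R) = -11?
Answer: 39519/247 ≈ 160.00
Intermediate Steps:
u(M, R) = 11/8 (u(M, R) = -⅛*(-11) = 11/8)
V = -24/13 (V = 3/(-3 + 11/8) = 3/(-13/8) = 3*(-8/13) = -24/13 ≈ -1.8462)
t(D, X) = D/X (t(D, X) = (2*D)/((2*X)) = (2*D)*(1/(2*X)) = D/X)
(V + t(16, 19)) + 161 = (-24/13 + 16/19) + 161 = -248/247 + 161 = 39519/247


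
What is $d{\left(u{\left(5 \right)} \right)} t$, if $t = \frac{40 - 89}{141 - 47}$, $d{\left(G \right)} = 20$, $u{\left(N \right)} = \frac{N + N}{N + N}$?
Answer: $- \frac{490}{47} \approx -10.426$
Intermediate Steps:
$u{\left(N \right)} = 1$ ($u{\left(N \right)} = \frac{2 N}{2 N} = 2 N \frac{1}{2 N} = 1$)
$t = - \frac{49}{94} \approx -0.52128$
$d{\left(u{\left(5 \right)} \right)} t = 20 \left(- \frac{49}{94}\right) = - \frac{490}{47}$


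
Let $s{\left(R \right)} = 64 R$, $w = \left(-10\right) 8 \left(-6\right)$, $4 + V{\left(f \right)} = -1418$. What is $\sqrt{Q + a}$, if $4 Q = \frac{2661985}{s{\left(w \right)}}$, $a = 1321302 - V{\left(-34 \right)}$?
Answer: $\frac{\sqrt{195046784526}}{384} \approx 1150.1$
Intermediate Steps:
$V{\left(f \right)} = -1422$ ($V{\left(f \right)} = -4 - 1418 = -1422$)
$w = 480$ ($w = \left(-80\right) \left(-6\right) = 480$)
$a = 1322724$ ($a = 1321302 - -1422 = 1321302 + 1422 = 1322724$)
$Q = \frac{532397}{24576}$ ($Q = \frac{2661985 \frac{1}{64 \cdot 480}}{4} = \frac{2661985 \cdot \frac{1}{30720}}{4} = \frac{1}{4} \cdot \frac{532397}{6144} = \frac{532397}{24576} \approx 21.663$)
$\sqrt{Q + a} = \sqrt{\frac{532397}{24576} + 1322724} = \sqrt{\frac{32507797421}{24576}} = \frac{\sqrt{195046784526}}{384}$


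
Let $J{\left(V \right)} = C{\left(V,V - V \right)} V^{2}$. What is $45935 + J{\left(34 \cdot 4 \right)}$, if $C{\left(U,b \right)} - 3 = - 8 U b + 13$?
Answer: $341871$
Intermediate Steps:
$C{\left(U,b \right)} = 16 - 8 U b$ ($C{\left(U,b \right)} = 3 + \left(- 8 U b + 13\right) = 3 - \left(-13 + 8 U b\right) = 16 - 8 U b$)
$J{\left(V \right)} = 16 V^{2}$ ($J{\left(V \right)} = \left(16 - 8 V \left(V - V\right)\right) V^{2} = \left(16 - 8 V 0\right) V^{2} = \left(16 + 0\right) V^{2} = 16 V^{2}$)
$45935 + J{\left(34 \cdot 4 \right)} = 45935 + 16 \left(34 \cdot 4\right)^{2} = 45935 + 16 \cdot 136^{2} = 45935 + 16 \cdot 18496 = 45935 + 295936 = 341871$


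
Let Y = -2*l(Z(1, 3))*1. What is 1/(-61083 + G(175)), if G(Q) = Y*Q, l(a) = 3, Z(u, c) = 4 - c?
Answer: -1/62133 ≈ -1.6095e-5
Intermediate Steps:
Y = -6 (Y = -2*3*1 = -6*1 = -6)
G(Q) = -6*Q
1/(-61083 + G(175)) = 1/(-61083 - 6*175) = 1/(-61083 - 1050) = 1/(-62133) = -1/62133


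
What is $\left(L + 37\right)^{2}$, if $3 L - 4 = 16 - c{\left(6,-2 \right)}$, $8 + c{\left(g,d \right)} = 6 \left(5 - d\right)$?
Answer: $\frac{9409}{9} \approx 1045.4$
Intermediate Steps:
$c{\left(g,d \right)} = 22 - 6 d$ ($c{\left(g,d \right)} = -8 + 6 \left(5 - d\right) = -8 - \left(-30 + 6 d\right) = 22 - 6 d$)
$L = - \frac{14}{3}$ ($L = \frac{4}{3} + \frac{16 - \left(22 - -12\right)}{3} = \frac{4}{3} + \frac{16 - \left(22 + 12\right)}{3} = \frac{4}{3} + \frac{16 - 34}{3} = \frac{4}{3} + \frac{1}{3} \left(-18\right) = \frac{4}{3} - 6 = - \frac{14}{3} \approx -4.6667$)
$\left(L + 37\right)^{2} = \left(- \frac{14}{3} + 37\right)^{2} = \left(\frac{97}{3}\right)^{2} = \frac{9409}{9}$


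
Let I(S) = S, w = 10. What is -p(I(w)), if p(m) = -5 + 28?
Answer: -23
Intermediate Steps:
p(m) = 23
-p(I(w)) = -1*23 = -23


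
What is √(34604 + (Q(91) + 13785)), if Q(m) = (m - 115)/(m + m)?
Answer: √400708217/91 ≈ 219.97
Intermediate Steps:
Q(m) = (-115 + m)/(2*m) (Q(m) = (-115 + m)/((2*m)) = (-115 + m)*(1/(2*m)) = (-115 + m)/(2*m))
√(34604 + (Q(91) + 13785)) = √(34604 + ((½)*(-115 + 91)/91 + 13785)) = √(34604 + ((½)*(1/91)*(-24) + 13785)) = √(34604 + (-12/91 + 13785)) = √(34604 + 1254423/91) = √(4403387/91) = √400708217/91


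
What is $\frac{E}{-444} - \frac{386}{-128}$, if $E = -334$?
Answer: $\frac{26767}{7104} \approx 3.7679$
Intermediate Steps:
$\frac{E}{-444} - \frac{386}{-128} = - \frac{334}{-444} - \frac{386}{-128} = \left(-334\right) \left(- \frac{1}{444}\right) - - \frac{193}{64} = \frac{167}{222} + \frac{193}{64} = \frac{26767}{7104}$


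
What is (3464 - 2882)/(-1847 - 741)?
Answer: -291/1294 ≈ -0.22488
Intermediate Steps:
(3464 - 2882)/(-1847 - 741) = 582/(-2588) = 582*(-1/2588) = -291/1294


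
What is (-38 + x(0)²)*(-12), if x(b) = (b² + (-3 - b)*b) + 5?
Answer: 156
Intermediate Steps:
x(b) = 5 + b² + b*(-3 - b) (x(b) = (b² + b*(-3 - b)) + 5 = 5 + b² + b*(-3 - b))
(-38 + x(0)²)*(-12) = (-38 + (5 - 3*0)²)*(-12) = (-38 + (5 + 0)²)*(-12) = (-38 + 5²)*(-12) = (-38 + 25)*(-12) = -13*(-12) = 156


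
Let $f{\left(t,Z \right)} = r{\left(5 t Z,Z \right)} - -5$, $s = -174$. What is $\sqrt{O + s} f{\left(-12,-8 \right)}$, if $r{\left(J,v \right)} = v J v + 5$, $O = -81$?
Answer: $30730 i \sqrt{255} \approx 4.9072 \cdot 10^{5} i$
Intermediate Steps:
$r{\left(J,v \right)} = 5 + J v^{2}$ ($r{\left(J,v \right)} = J v v + 5 = J v^{2} + 5 = 5 + J v^{2}$)
$f{\left(t,Z \right)} = 10 + 5 t Z^{3}$ ($f{\left(t,Z \right)} = \left(5 + 5 t Z Z^{2}\right) - -5 = \left(5 + 5 Z t Z^{2}\right) + 5 = \left(5 + 5 t Z^{3}\right) + 5 = 10 + 5 t Z^{3}$)
$\sqrt{O + s} f{\left(-12,-8 \right)} = \sqrt{-81 - 174} \left(10 + 5 \left(-12\right) \left(-8\right)^{3}\right) = \sqrt{-255} \left(10 + 5 \left(-12\right) \left(-512\right)\right) = i \sqrt{255} \left(10 + 30720\right) = i \sqrt{255} \cdot 30730 = 30730 i \sqrt{255}$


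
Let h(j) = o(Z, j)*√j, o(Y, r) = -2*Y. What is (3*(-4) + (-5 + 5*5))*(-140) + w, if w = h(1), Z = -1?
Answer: -1118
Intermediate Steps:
h(j) = 2*√j (h(j) = (-2*(-1))*√j = 2*√j)
w = 2 (w = 2*√1 = 2*1 = 2)
(3*(-4) + (-5 + 5*5))*(-140) + w = (3*(-4) + (-5 + 5*5))*(-140) + 2 = (-12 + (-5 + 25))*(-140) + 2 = (-12 + 20)*(-140) + 2 = 8*(-140) + 2 = -1120 + 2 = -1118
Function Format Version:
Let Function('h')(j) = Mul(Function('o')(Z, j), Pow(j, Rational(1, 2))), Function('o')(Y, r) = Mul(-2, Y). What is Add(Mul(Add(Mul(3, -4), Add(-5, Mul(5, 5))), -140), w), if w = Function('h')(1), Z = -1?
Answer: -1118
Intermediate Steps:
Function('h')(j) = Mul(2, Pow(j, Rational(1, 2))) (Function('h')(j) = Mul(Mul(-2, -1), Pow(j, Rational(1, 2))) = Mul(2, Pow(j, Rational(1, 2))))
w = 2 (w = Mul(2, Pow(1, Rational(1, 2))) = Mul(2, 1) = 2)
Add(Mul(Add(Mul(3, -4), Add(-5, Mul(5, 5))), -140), w) = Add(Mul(Add(Mul(3, -4), Add(-5, Mul(5, 5))), -140), 2) = Add(Mul(Add(-12, Add(-5, 25)), -140), 2) = Add(Mul(Add(-12, 20), -140), 2) = Add(Mul(8, -140), 2) = Add(-1120, 2) = -1118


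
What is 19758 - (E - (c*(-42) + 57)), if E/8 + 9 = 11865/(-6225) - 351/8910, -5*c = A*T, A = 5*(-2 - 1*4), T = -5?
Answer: 57964261/2739 ≈ 21163.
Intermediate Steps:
A = -30 (A = 5*(-2 - 4) = 5*(-6) = -30)
c = -30 (c = -(-6)*(-5) = -⅕*150 = -30)
E = -239836/2739 (E = -72 + 8*(11865/(-6225) - 351/8910) = -72 + 8*(11865*(-1/6225) - 351*1/8910) = -72 + 8*(-791/415 - 13/330) = -72 + 8*(-10657/5478) = -72 - 42628/2739 = -239836/2739 ≈ -87.563)
19758 - (E - (c*(-42) + 57)) = 19758 - (-239836/2739 - (-30*(-42) + 57)) = 19758 - (-239836/2739 - (1260 + 57)) = 19758 - (-239836/2739 - 1*1317) = 19758 - (-239836/2739 - 1317) = 19758 - 1*(-3847099/2739) = 19758 + 3847099/2739 = 57964261/2739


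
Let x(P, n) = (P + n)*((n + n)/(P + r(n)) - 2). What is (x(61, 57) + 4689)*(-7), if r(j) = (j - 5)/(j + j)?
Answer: -114559361/3503 ≈ -32703.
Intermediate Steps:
r(j) = (-5 + j)/(2*j) (r(j) = (-5 + j)/((2*j)) = (-5 + j)*(1/(2*j)) = (-5 + j)/(2*j))
x(P, n) = (-2 + 2*n/(P + (-5 + n)/(2*n)))*(P + n) (x(P, n) = (P + n)*((n + n)/(P + (-5 + n)/(2*n)) - 2) = (P + n)*((2*n)/(P + (-5 + n)/(2*n)) - 2) = (P + n)*(2*n/(P + (-5 + n)/(2*n)) - 2) = (P + n)*(-2 + 2*n/(P + (-5 + n)/(2*n))) = (-2 + 2*n/(P + (-5 + n)/(2*n)))*(P + n))
(x(61, 57) + 4689)*(-7) = (2*(-1*61*(-5 + 57) - 1*57*(-5 + 57 - 2*57² + 2*61²))/(-5 + 57 + 2*61*57) + 4689)*(-7) = (2*(-1*61*52 - 1*57*(-5 + 57 - 2*3249 + 2*3721))/(-5 + 57 + 6954) + 4689)*(-7) = (2*(-3172 - 1*57*(-5 + 57 - 6498 + 7442))/7006 + 4689)*(-7) = (2*(1/7006)*(-3172 - 1*57*996) + 4689)*(-7) = (2*(1/7006)*(-3172 - 56772) + 4689)*(-7) = (2*(1/7006)*(-59944) + 4689)*(-7) = (-59944/3503 + 4689)*(-7) = (16365623/3503)*(-7) = -114559361/3503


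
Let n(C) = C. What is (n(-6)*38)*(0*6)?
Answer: 0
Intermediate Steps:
(n(-6)*38)*(0*6) = (-6*38)*(0*6) = -228*0 = 0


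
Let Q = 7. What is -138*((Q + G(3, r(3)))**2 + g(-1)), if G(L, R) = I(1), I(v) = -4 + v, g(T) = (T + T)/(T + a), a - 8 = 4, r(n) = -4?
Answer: -24012/11 ≈ -2182.9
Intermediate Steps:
a = 12 (a = 8 + 4 = 12)
g(T) = 2*T/(12 + T) (g(T) = (T + T)/(T + 12) = (2*T)/(12 + T) = 2*T/(12 + T))
G(L, R) = -3 (G(L, R) = -4 + 1 = -3)
-138*((Q + G(3, r(3)))**2 + g(-1)) = -138*((7 - 3)**2 + 2*(-1)/(12 - 1)) = -138*(4**2 + 2*(-1)/11) = -138*(16 + 2*(-1)*(1/11)) = -138*(16 - 2/11) = -138*174/11 = -24012/11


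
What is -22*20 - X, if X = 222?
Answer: -662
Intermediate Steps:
-22*20 - X = -22*20 - 1*222 = -440 - 222 = -662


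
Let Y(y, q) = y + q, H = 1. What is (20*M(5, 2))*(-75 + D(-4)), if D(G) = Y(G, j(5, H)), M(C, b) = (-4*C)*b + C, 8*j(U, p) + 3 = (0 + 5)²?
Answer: 53375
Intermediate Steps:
j(U, p) = 11/4 (j(U, p) = -3/8 + (0 + 5)²/8 = -3/8 + (⅛)*5² = -3/8 + (⅛)*25 = -3/8 + 25/8 = 11/4)
M(C, b) = C - 4*C*b (M(C, b) = -4*C*b + C = C - 4*C*b)
Y(y, q) = q + y
D(G) = 11/4 + G
(20*M(5, 2))*(-75 + D(-4)) = (20*(5*(1 - 4*2)))*(-75 + (11/4 - 4)) = (20*(5*(1 - 8)))*(-75 - 5/4) = (20*(5*(-7)))*(-305/4) = (20*(-35))*(-305/4) = -700*(-305/4) = 53375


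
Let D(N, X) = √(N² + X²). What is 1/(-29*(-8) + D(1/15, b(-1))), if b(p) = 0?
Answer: 15/3481 ≈ 0.0043091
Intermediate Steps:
1/(-29*(-8) + D(1/15, b(-1))) = 1/(-29*(-8) + √((1/15)² + 0²)) = 1/(232 + √((1/15)² + 0)) = 1/(232 + √(1/225 + 0)) = 1/(232 + √(1/225)) = 1/(232 + 1/15) = 1/(3481/15) = 15/3481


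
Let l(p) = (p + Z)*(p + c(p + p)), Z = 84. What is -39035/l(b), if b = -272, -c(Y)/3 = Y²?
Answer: -7807/33391808 ≈ -0.00023380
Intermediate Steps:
c(Y) = -3*Y²
l(p) = (84 + p)*(p - 12*p²) (l(p) = (p + 84)*(p - 3*(p + p)²) = (84 + p)*(p - 3*4*p²) = (84 + p)*(p - 12*p²))
-39035/l(b) = -39035*(-1/(272*(84 - 1007*(-272) - 12*(-272)²))) = -39035*(-1/(272*(84 + 273904 - 12*73984))) = -39035*(-1/(272*(84 + 273904 - 887808))) = -39035/((-272*(-613820))) = -39035/166959040 = -39035*1/166959040 = -7807/33391808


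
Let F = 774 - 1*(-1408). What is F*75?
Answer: 163650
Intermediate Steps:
F = 2182 (F = 774 + 1408 = 2182)
F*75 = 2182*75 = 163650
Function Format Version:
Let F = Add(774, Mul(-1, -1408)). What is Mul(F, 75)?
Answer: 163650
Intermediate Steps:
F = 2182 (F = Add(774, 1408) = 2182)
Mul(F, 75) = Mul(2182, 75) = 163650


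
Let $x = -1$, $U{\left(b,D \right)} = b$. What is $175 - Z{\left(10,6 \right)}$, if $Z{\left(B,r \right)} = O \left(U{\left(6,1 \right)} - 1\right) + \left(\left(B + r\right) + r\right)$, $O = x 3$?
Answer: $168$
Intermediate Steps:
$O = -3$ ($O = \left(-1\right) 3 = -3$)
$Z{\left(B,r \right)} = -15 + B + 2 r$ ($Z{\left(B,r \right)} = - 3 \left(6 - 1\right) + \left(\left(B + r\right) + r\right) = \left(-3\right) 5 + \left(B + 2 r\right) = -15 + \left(B + 2 r\right) = -15 + B + 2 r$)
$175 - Z{\left(10,6 \right)} = 175 - \left(-15 + 10 + 2 \cdot 6\right) = 175 - \left(-15 + 10 + 12\right) = 175 - 7 = 168$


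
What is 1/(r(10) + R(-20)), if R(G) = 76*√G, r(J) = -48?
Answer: -3/7364 - 19*I*√5/14728 ≈ -0.00040739 - 0.0028847*I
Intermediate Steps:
1/(r(10) + R(-20)) = 1/(-48 + 76*√(-20)) = 1/(-48 + 76*(2*I*√5)) = 1/(-48 + 152*I*√5)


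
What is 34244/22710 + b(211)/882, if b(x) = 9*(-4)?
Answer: 816268/556395 ≈ 1.4671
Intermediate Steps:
b(x) = -36
34244/22710 + b(211)/882 = 34244/22710 - 36/882 = 34244*(1/22710) - 36*1/882 = 17122/11355 - 2/49 = 816268/556395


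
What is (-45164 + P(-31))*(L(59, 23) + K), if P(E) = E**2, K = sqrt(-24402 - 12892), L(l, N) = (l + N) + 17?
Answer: -4376097 - 44203*I*sqrt(37294) ≈ -4.3761e+6 - 8.5363e+6*I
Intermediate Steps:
L(l, N) = 17 + N + l (L(l, N) = (N + l) + 17 = 17 + N + l)
K = I*sqrt(37294) (K = sqrt(-37294) = I*sqrt(37294) ≈ 193.12*I)
(-45164 + P(-31))*(L(59, 23) + K) = (-45164 + (-31)**2)*((17 + 23 + 59) + I*sqrt(37294)) = (-45164 + 961)*(99 + I*sqrt(37294)) = -44203*(99 + I*sqrt(37294)) = -4376097 - 44203*I*sqrt(37294)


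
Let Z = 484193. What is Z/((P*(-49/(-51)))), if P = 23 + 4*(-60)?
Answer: -24693843/10633 ≈ -2322.4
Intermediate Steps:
P = -217 (P = 23 - 240 = -217)
Z/((P*(-49/(-51)))) = 484193/((-(-10633)/(-51))) = 484193/((-(-10633)*(-1)/51)) = 484193/((-217*49/51)) = 484193/(-10633/51) = 484193*(-51/10633) = -24693843/10633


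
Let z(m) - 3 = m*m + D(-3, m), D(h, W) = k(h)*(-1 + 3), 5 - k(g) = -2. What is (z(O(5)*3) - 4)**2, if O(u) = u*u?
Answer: 31787044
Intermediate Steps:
O(u) = u**2
k(g) = 7 (k(g) = 5 - 1*(-2) = 5 + 2 = 7)
D(h, W) = 14 (D(h, W) = 7*(-1 + 3) = 7*2 = 14)
z(m) = 17 + m**2 (z(m) = 3 + (m*m + 14) = 3 + (m**2 + 14) = 3 + (14 + m**2) = 17 + m**2)
(z(O(5)*3) - 4)**2 = ((17 + (5**2*3)**2) - 4)**2 = ((17 + (25*3)**2) - 4)**2 = ((17 + 75**2) - 4)**2 = ((17 + 5625) - 4)**2 = (5642 - 4)**2 = 5638**2 = 31787044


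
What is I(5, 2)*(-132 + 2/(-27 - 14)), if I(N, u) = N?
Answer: -27070/41 ≈ -660.24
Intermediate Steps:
I(5, 2)*(-132 + 2/(-27 - 14)) = 5*(-132 + 2/(-27 - 14)) = 5*(-132 + 2/(-41)) = 5*(-132 - 1/41*2) = 5*(-132 - 2/41) = 5*(-5414/41) = -27070/41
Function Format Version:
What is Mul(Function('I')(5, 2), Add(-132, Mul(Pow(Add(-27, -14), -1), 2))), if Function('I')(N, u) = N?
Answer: Rational(-27070, 41) ≈ -660.24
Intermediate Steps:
Mul(Function('I')(5, 2), Add(-132, Mul(Pow(Add(-27, -14), -1), 2))) = Mul(5, Add(-132, Mul(Pow(Add(-27, -14), -1), 2))) = Mul(5, Add(-132, Mul(Pow(-41, -1), 2))) = Mul(5, Add(-132, Mul(Rational(-1, 41), 2))) = Mul(5, Add(-132, Rational(-2, 41))) = Mul(5, Rational(-5414, 41)) = Rational(-27070, 41)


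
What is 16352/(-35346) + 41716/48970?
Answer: 168434074/432723405 ≈ 0.38924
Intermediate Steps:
16352/(-35346) + 41716/48970 = 16352*(-1/35346) + 41716*(1/48970) = -8176/17673 + 20858/24485 = 168434074/432723405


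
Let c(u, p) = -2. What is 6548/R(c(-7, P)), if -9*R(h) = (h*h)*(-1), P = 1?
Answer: 14733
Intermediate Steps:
R(h) = h²/9 (R(h) = -h*h*(-1)/9 = -h²*(-1)/9 = -(-1)*h²/9 = h²/9)
6548/R(c(-7, P)) = 6548/(((⅑)*(-2)²)) = 6548/(((⅑)*4)) = 6548/(4/9) = 6548*(9/4) = 14733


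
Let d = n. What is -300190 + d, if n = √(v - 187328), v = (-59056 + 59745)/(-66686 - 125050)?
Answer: -300190 + I*√191296722688622/31956 ≈ -3.0019e+5 + 432.81*I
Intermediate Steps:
v = -689/191736 (v = 689/(-191736) = 689*(-1/191736) = -689/191736 ≈ -0.0035935)
n = I*√191296722688622/31956 (n = √(-689/191736 - 187328) = √(-35917522097/191736) = I*√191296722688622/31956 ≈ 432.81*I)
d = I*√191296722688622/31956 ≈ 432.81*I
-300190 + d = -300190 + I*√191296722688622/31956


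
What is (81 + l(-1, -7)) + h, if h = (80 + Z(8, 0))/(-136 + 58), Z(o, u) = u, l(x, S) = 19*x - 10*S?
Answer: 5108/39 ≈ 130.97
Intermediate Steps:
l(x, S) = -10*S + 19*x
h = -40/39 (h = (80 + 0)/(-136 + 58) = 80/(-78) = 80*(-1/78) = -40/39 ≈ -1.0256)
(81 + l(-1, -7)) + h = (81 + (-10*(-7) + 19*(-1))) - 40/39 = (81 + (70 - 19)) - 40/39 = (81 + 51) - 40/39 = 132 - 40/39 = 5108/39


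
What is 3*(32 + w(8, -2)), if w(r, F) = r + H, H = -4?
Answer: 108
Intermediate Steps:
w(r, F) = -4 + r (w(r, F) = r - 4 = -4 + r)
3*(32 + w(8, -2)) = 3*(32 + (-4 + 8)) = 3*(32 + 4) = 3*36 = 108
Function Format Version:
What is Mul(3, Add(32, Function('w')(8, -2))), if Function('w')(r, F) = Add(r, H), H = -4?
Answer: 108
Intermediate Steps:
Function('w')(r, F) = Add(-4, r) (Function('w')(r, F) = Add(r, -4) = Add(-4, r))
Mul(3, Add(32, Function('w')(8, -2))) = Mul(3, Add(32, Add(-4, 8))) = Mul(3, Add(32, 4)) = Mul(3, 36) = 108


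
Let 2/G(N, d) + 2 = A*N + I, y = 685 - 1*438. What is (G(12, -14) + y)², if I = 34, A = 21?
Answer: 1230255625/20164 ≈ 61013.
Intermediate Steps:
y = 247 (y = 685 - 438 = 247)
G(N, d) = 2/(32 + 21*N) (G(N, d) = 2/(-2 + (21*N + 34)) = 2/(-2 + (34 + 21*N)) = 2/(32 + 21*N))
(G(12, -14) + y)² = (2/(32 + 21*12) + 247)² = (2/(32 + 252) + 247)² = (2/284 + 247)² = (2*(1/284) + 247)² = (1/142 + 247)² = (35075/142)² = 1230255625/20164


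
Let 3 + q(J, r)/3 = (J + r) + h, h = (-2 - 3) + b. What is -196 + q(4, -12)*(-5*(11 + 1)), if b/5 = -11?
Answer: 12584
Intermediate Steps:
b = -55 (b = 5*(-11) = -55)
h = -60 (h = (-2 - 3) - 55 = -5 - 55 = -60)
q(J, r) = -189 + 3*J + 3*r (q(J, r) = -9 + 3*((J + r) - 60) = -9 + 3*(-60 + J + r) = -9 + (-180 + 3*J + 3*r) = -189 + 3*J + 3*r)
-196 + q(4, -12)*(-5*(11 + 1)) = -196 + (-189 + 3*4 + 3*(-12))*(-5*(11 + 1)) = -196 + (-189 + 12 - 36)*(-5*12) = -196 - 213*(-60) = -196 + 12780 = 12584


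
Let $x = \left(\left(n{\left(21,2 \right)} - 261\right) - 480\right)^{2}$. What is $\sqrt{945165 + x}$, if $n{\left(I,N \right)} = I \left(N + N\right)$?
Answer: $\sqrt{1376814} \approx 1173.4$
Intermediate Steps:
$n{\left(I,N \right)} = 2 I N$ ($n{\left(I,N \right)} = I 2 N = 2 I N$)
$x = 431649$ ($x = \left(\left(2 \cdot 21 \cdot 2 - 261\right) - 480\right)^{2} = \left(\left(84 - 261\right) - 480\right)^{2} = \left(-177 - 480\right)^{2} = \left(-657\right)^{2} = 431649$)
$\sqrt{945165 + x} = \sqrt{945165 + 431649} = \sqrt{1376814}$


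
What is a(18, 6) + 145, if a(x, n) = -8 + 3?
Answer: 140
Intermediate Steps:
a(x, n) = -5
a(18, 6) + 145 = -5 + 145 = 140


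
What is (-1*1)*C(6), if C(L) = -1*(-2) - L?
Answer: 4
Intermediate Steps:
C(L) = 2 - L
(-1*1)*C(6) = (-1*1)*(2 - 1*6) = -(2 - 6) = -1*(-4) = 4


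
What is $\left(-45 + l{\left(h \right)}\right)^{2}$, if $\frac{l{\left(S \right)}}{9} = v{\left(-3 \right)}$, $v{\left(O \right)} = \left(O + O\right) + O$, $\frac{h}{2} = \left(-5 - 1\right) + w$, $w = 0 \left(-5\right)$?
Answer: $15876$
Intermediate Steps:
$w = 0$
$h = -12$ ($h = 2 \left(\left(-5 - 1\right) + 0\right) = 2 \left(-6 + 0\right) = 2 \left(-6\right) = -12$)
$v{\left(O \right)} = 3 O$ ($v{\left(O \right)} = 2 O + O = 3 O$)
$l{\left(S \right)} = -81$ ($l{\left(S \right)} = 9 \cdot 3 \left(-3\right) = 9 \left(-9\right) = -81$)
$\left(-45 + l{\left(h \right)}\right)^{2} = \left(-45 - 81\right)^{2} = \left(-126\right)^{2} = 15876$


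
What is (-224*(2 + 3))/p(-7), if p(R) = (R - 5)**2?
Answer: -70/9 ≈ -7.7778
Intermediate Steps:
p(R) = (-5 + R)**2
(-224*(2 + 3))/p(-7) = (-224*(2 + 3))/((-5 - 7)**2) = (-224*5)/((-12)**2) = -56*20/144 = -1120*1/144 = -70/9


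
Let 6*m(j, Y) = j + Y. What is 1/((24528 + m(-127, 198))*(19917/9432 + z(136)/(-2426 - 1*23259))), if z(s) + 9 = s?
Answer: 53835760/2783200363117 ≈ 1.9343e-5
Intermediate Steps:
z(s) = -9 + s
m(j, Y) = Y/6 + j/6 (m(j, Y) = (j + Y)/6 = (Y + j)/6 = Y/6 + j/6)
1/((24528 + m(-127, 198))*(19917/9432 + z(136)/(-2426 - 1*23259))) = 1/((24528 + ((1/6)*198 + (1/6)*(-127)))*(19917/9432 + (-9 + 136)/(-2426 - 1*23259))) = 1/((24528 + (33 - 127/6))*(19917*(1/9432) + 127/(-2426 - 23259))) = 1/((24528 + 71/6)*(2213/1048 + 127/(-25685))) = 1/((147239/6)*(2213/1048 + 127*(-1/25685))) = 6/(147239*(2213/1048 - 127/25685)) = 6/(147239*(56707809/26917880)) = (6/147239)*(26917880/56707809) = 53835760/2783200363117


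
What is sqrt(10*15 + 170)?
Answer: 8*sqrt(5) ≈ 17.889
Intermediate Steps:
sqrt(10*15 + 170) = sqrt(150 + 170) = sqrt(320) = 8*sqrt(5)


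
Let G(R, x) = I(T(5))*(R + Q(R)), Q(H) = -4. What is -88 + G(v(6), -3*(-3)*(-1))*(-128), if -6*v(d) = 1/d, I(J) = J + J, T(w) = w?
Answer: 45608/9 ≈ 5067.6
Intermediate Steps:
I(J) = 2*J
v(d) = -1/(6*d)
G(R, x) = -40 + 10*R (G(R, x) = (2*5)*(R - 4) = 10*(-4 + R) = -40 + 10*R)
-88 + G(v(6), -3*(-3)*(-1))*(-128) = -88 + (-40 + 10*(-⅙/6))*(-128) = -88 + (-40 + 10*(-⅙*⅙))*(-128) = -88 + (-40 + 10*(-1/36))*(-128) = -88 + (-40 - 5/18)*(-128) = -88 - 725/18*(-128) = -88 + 46400/9 = 45608/9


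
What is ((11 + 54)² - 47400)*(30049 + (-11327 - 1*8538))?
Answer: -439694200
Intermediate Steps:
((11 + 54)² - 47400)*(30049 + (-11327 - 1*8538)) = (65² - 47400)*(30049 + (-11327 - 8538)) = (4225 - 47400)*(30049 - 19865) = -43175*10184 = -439694200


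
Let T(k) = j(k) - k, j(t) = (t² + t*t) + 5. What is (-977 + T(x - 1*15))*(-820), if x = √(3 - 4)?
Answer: 417380 + 50020*I ≈ 4.1738e+5 + 50020.0*I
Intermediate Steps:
j(t) = 5 + 2*t² (j(t) = (t² + t²) + 5 = 2*t² + 5 = 5 + 2*t²)
x = I (x = √(-1) = I ≈ 1.0*I)
T(k) = 5 - k + 2*k² (T(k) = (5 + 2*k²) - k = 5 - k + 2*k²)
(-977 + T(x - 1*15))*(-820) = (-977 + (5 - (I - 1*15) + 2*(I - 1*15)²))*(-820) = (-977 + (5 - (I - 15) + 2*(I - 15)²))*(-820) = (-977 + (5 - (-15 + I) + 2*(-15 + I)²))*(-820) = (-977 + (5 + (15 - I) + 2*(-15 + I)²))*(-820) = (-977 + (20 - I + 2*(-15 + I)²))*(-820) = (-957 - I + 2*(-15 + I)²)*(-820) = 784740 - 1640*(-15 + I)² + 820*I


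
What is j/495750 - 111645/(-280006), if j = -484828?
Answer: -40203370109/69406487250 ≈ -0.57924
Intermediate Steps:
j/495750 - 111645/(-280006) = -484828/495750 - 111645/(-280006) = -484828*1/495750 - 111645*(-1/280006) = -242414/247875 + 111645/280006 = -40203370109/69406487250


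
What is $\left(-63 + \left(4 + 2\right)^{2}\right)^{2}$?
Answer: $729$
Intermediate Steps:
$\left(-63 + \left(4 + 2\right)^{2}\right)^{2} = \left(-63 + 6^{2}\right)^{2} = \left(-63 + 36\right)^{2} = \left(-27\right)^{2} = 729$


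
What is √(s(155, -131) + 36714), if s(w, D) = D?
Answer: √36583 ≈ 191.27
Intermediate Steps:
√(s(155, -131) + 36714) = √(-131 + 36714) = √36583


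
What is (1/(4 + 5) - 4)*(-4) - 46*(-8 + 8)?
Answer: 140/9 ≈ 15.556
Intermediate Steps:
(1/(4 + 5) - 4)*(-4) - 46*(-8 + 8) = (1/9 - 4)*(-4) - 46*0 = (1/9 - 4)*(-4) + 0 = -35/9*(-4) + 0 = 140/9 + 0 = 140/9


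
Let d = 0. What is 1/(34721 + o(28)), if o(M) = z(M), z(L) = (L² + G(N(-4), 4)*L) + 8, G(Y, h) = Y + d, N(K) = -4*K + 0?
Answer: 1/35961 ≈ 2.7808e-5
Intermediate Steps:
N(K) = -4*K
G(Y, h) = Y (G(Y, h) = Y + 0 = Y)
z(L) = 8 + L² + 16*L (z(L) = (L² + (-4*(-4))*L) + 8 = (L² + 16*L) + 8 = 8 + L² + 16*L)
o(M) = 8 + M² + 16*M
1/(34721 + o(28)) = 1/(34721 + (8 + 28² + 16*28)) = 1/(34721 + (8 + 784 + 448)) = 1/(34721 + 1240) = 1/35961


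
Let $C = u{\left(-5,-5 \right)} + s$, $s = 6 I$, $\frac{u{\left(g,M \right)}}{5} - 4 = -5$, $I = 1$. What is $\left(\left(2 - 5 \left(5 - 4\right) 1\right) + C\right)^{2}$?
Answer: $4$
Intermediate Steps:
$u{\left(g,M \right)} = -5$ ($u{\left(g,M \right)} = 20 + 5 \left(-5\right) = 20 - 25 = -5$)
$s = 6$ ($s = 6 \cdot 1 = 6$)
$C = 1$ ($C = -5 + 6 = 1$)
$\left(\left(2 - 5 \left(5 - 4\right) 1\right) + C\right)^{2} = \left(\left(2 - 5 \left(5 - 4\right) 1\right) + 1\right)^{2} = \left(\left(2 - 5 \cdot 1 \cdot 1\right) + 1\right)^{2} = \left(\left(2 - 5\right) + 1\right)^{2} = \left(-3 + 1\right)^{2} = \left(-2\right)^{2} = 4$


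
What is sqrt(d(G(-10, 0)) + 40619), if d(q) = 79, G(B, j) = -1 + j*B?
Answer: 3*sqrt(4522) ≈ 201.74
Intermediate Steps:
G(B, j) = -1 + B*j
sqrt(d(G(-10, 0)) + 40619) = sqrt(79 + 40619) = sqrt(40698) = 3*sqrt(4522)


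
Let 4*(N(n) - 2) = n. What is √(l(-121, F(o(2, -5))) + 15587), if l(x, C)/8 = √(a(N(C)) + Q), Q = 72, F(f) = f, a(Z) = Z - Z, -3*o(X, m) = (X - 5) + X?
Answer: √(15587 + 48*√2) ≈ 125.12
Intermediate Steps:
N(n) = 2 + n/4
o(X, m) = 5/3 - 2*X/3 (o(X, m) = -((X - 5) + X)/3 = -((-5 + X) + X)/3 = -(-5 + 2*X)/3 = 5/3 - 2*X/3)
a(Z) = 0
l(x, C) = 48*√2 (l(x, C) = 8*√(0 + 72) = 8*√72 = 8*(6*√2) = 48*√2)
√(l(-121, F(o(2, -5))) + 15587) = √(48*√2 + 15587) = √(15587 + 48*√2)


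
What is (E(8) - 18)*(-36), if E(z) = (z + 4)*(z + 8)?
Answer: -6264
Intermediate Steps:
E(z) = (4 + z)*(8 + z)
(E(8) - 18)*(-36) = ((32 + 8² + 12*8) - 18)*(-36) = ((32 + 64 + 96) - 18)*(-36) = (192 - 18)*(-36) = 174*(-36) = -6264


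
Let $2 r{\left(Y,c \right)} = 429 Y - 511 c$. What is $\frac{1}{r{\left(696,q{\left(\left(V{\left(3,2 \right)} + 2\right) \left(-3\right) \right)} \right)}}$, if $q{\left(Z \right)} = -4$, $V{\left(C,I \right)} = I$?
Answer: $\frac{1}{150314} \approx 6.6527 \cdot 10^{-6}$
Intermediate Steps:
$r{\left(Y,c \right)} = - \frac{511 c}{2} + \frac{429 Y}{2}$ ($r{\left(Y,c \right)} = \frac{429 Y - 511 c}{2} = \frac{- 511 c + 429 Y}{2} = - \frac{511 c}{2} + \frac{429 Y}{2}$)
$\frac{1}{r{\left(696,q{\left(\left(V{\left(3,2 \right)} + 2\right) \left(-3\right) \right)} \right)}} = \frac{1}{\left(- \frac{511}{2}\right) \left(-4\right) + \frac{429}{2} \cdot 696} = \frac{1}{1022 + 149292} = \frac{1}{150314}$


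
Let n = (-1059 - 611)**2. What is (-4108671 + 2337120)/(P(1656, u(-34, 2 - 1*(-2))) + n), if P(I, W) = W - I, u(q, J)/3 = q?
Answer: -1771551/2787142 ≈ -0.63562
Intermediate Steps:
u(q, J) = 3*q
n = 2788900 (n = (-1670)**2 = 2788900)
(-4108671 + 2337120)/(P(1656, u(-34, 2 - 1*(-2))) + n) = (-4108671 + 2337120)/((3*(-34) - 1*1656) + 2788900) = -1771551/((-102 - 1656) + 2788900) = -1771551/(-1758 + 2788900) = -1771551/2787142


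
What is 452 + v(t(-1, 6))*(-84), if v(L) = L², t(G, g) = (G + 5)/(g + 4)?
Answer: 10964/25 ≈ 438.56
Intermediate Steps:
t(G, g) = (5 + G)/(4 + g)
452 + v(t(-1, 6))*(-84) = 452 + ((5 - 1)/(4 + 6))²*(-84) = 452 + (4/10)²*(-84) = 452 + ((⅒)*4)²*(-84) = 452 + (⅖)²*(-84) = 452 + (4/25)*(-84) = 452 - 336/25 = 10964/25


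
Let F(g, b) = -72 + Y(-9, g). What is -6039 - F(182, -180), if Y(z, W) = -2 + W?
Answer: -6147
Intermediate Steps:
F(g, b) = -74 + g (F(g, b) = -72 + (-2 + g) = -74 + g)
-6039 - F(182, -180) = -6039 - (-74 + 182) = -6039 - 1*108 = -6039 - 108 = -6147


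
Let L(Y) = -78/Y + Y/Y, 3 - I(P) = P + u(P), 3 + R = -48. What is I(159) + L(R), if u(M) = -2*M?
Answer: 2797/17 ≈ 164.53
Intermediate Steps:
R = -51 (R = -3 - 48 = -51)
I(P) = 3 + P (I(P) = 3 - (P - 2*P) = 3 - (-1)*P = 3 + P)
L(Y) = 1 - 78/Y (L(Y) = -78/Y + 1 = 1 - 78/Y)
I(159) + L(R) = (3 + 159) + (-78 - 51)/(-51) = 162 - 1/51*(-129) = 162 + 43/17 = 2797/17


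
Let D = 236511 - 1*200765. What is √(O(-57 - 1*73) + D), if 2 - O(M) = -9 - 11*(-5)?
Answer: √35702 ≈ 188.95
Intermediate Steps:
D = 35746 (D = 236511 - 200765 = 35746)
O(M) = -44 (O(M) = 2 - (-9 - 11*(-5)) = 2 - (-9 + 55) = 2 - 1*46 = 2 - 46 = -44)
√(O(-57 - 1*73) + D) = √(-44 + 35746) = √35702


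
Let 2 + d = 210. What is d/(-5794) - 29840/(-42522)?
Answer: 109952/165129 ≈ 0.66586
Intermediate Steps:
d = 208 (d = -2 + 210 = 208)
d/(-5794) - 29840/(-42522) = 208/(-5794) - 29840/(-42522) = 208*(-1/5794) - 29840*(-1/42522) = -104/2897 + 40/57 = 109952/165129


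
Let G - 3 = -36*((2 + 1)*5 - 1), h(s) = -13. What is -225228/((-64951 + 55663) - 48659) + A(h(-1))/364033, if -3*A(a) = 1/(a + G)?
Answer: 126429234673955/32527904427042 ≈ 3.8868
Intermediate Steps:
G = -501 (G = 3 - 36*((2 + 1)*5 - 1) = 3 - 36*(3*5 - 1) = 3 - 36*(15 - 1) = 3 - 36*14 = 3 - 504 = -501)
A(a) = -1/(3*(-501 + a)) (A(a) = -1/(3*(a - 501)) = -1/(3*(-501 + a)))
-225228/((-64951 + 55663) - 48659) + A(h(-1))/364033 = -225228/((-64951 + 55663) - 48659) - 1/(-1503 + 3*(-13))/364033 = -225228/(-9288 - 48659) - 1/(-1503 - 39)*(1/364033) = -225228/(-57947) - 1/(-1542)*(1/364033) = -225228*(-1/57947) - 1*(-1/1542)*(1/364033) = 225228/57947 + (1/1542)*(1/364033) = 225228/57947 + 1/561338886 = 126429234673955/32527904427042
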